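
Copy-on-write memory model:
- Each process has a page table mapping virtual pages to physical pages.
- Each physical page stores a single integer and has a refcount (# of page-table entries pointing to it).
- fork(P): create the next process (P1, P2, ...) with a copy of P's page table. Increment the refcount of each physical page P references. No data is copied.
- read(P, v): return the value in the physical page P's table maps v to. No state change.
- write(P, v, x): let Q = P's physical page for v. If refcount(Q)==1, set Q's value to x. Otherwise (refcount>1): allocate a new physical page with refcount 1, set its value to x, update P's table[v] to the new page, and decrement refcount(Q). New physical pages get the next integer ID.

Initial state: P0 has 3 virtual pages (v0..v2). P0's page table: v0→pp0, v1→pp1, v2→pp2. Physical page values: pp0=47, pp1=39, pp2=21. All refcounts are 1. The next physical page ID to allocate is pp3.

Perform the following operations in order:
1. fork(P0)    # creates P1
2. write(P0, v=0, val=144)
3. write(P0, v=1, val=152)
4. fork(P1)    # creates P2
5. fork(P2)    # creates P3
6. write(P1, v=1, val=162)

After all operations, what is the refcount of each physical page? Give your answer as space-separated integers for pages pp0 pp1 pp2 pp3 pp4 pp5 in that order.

Answer: 3 2 4 1 1 1

Derivation:
Op 1: fork(P0) -> P1. 3 ppages; refcounts: pp0:2 pp1:2 pp2:2
Op 2: write(P0, v0, 144). refcount(pp0)=2>1 -> COPY to pp3. 4 ppages; refcounts: pp0:1 pp1:2 pp2:2 pp3:1
Op 3: write(P0, v1, 152). refcount(pp1)=2>1 -> COPY to pp4. 5 ppages; refcounts: pp0:1 pp1:1 pp2:2 pp3:1 pp4:1
Op 4: fork(P1) -> P2. 5 ppages; refcounts: pp0:2 pp1:2 pp2:3 pp3:1 pp4:1
Op 5: fork(P2) -> P3. 5 ppages; refcounts: pp0:3 pp1:3 pp2:4 pp3:1 pp4:1
Op 6: write(P1, v1, 162). refcount(pp1)=3>1 -> COPY to pp5. 6 ppages; refcounts: pp0:3 pp1:2 pp2:4 pp3:1 pp4:1 pp5:1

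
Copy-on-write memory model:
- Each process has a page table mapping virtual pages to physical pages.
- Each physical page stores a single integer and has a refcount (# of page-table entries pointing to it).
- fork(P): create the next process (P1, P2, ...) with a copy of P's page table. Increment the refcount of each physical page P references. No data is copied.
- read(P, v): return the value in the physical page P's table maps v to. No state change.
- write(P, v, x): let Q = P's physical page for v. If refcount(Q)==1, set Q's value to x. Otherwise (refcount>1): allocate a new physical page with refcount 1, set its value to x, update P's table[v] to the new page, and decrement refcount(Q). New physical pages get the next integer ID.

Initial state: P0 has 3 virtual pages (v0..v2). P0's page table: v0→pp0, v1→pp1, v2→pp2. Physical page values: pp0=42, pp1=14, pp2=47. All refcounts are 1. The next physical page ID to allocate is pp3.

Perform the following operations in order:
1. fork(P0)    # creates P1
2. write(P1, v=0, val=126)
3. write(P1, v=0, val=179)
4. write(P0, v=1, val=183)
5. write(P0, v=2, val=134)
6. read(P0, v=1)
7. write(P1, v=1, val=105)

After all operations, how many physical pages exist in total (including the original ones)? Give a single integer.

Op 1: fork(P0) -> P1. 3 ppages; refcounts: pp0:2 pp1:2 pp2:2
Op 2: write(P1, v0, 126). refcount(pp0)=2>1 -> COPY to pp3. 4 ppages; refcounts: pp0:1 pp1:2 pp2:2 pp3:1
Op 3: write(P1, v0, 179). refcount(pp3)=1 -> write in place. 4 ppages; refcounts: pp0:1 pp1:2 pp2:2 pp3:1
Op 4: write(P0, v1, 183). refcount(pp1)=2>1 -> COPY to pp4. 5 ppages; refcounts: pp0:1 pp1:1 pp2:2 pp3:1 pp4:1
Op 5: write(P0, v2, 134). refcount(pp2)=2>1 -> COPY to pp5. 6 ppages; refcounts: pp0:1 pp1:1 pp2:1 pp3:1 pp4:1 pp5:1
Op 6: read(P0, v1) -> 183. No state change.
Op 7: write(P1, v1, 105). refcount(pp1)=1 -> write in place. 6 ppages; refcounts: pp0:1 pp1:1 pp2:1 pp3:1 pp4:1 pp5:1

Answer: 6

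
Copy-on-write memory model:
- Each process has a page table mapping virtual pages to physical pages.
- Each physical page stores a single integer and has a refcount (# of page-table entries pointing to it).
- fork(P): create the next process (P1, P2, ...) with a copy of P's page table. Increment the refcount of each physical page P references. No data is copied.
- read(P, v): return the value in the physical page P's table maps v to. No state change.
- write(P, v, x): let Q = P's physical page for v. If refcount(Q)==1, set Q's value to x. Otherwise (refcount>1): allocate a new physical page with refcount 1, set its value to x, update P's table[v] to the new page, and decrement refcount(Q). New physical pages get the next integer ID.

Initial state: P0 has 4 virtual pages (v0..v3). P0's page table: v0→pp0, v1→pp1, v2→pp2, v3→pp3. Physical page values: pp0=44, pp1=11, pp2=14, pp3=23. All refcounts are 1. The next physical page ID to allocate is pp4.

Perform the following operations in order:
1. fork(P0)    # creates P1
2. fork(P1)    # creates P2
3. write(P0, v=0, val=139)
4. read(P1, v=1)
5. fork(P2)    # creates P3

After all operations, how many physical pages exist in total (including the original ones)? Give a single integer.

Answer: 5

Derivation:
Op 1: fork(P0) -> P1. 4 ppages; refcounts: pp0:2 pp1:2 pp2:2 pp3:2
Op 2: fork(P1) -> P2. 4 ppages; refcounts: pp0:3 pp1:3 pp2:3 pp3:3
Op 3: write(P0, v0, 139). refcount(pp0)=3>1 -> COPY to pp4. 5 ppages; refcounts: pp0:2 pp1:3 pp2:3 pp3:3 pp4:1
Op 4: read(P1, v1) -> 11. No state change.
Op 5: fork(P2) -> P3. 5 ppages; refcounts: pp0:3 pp1:4 pp2:4 pp3:4 pp4:1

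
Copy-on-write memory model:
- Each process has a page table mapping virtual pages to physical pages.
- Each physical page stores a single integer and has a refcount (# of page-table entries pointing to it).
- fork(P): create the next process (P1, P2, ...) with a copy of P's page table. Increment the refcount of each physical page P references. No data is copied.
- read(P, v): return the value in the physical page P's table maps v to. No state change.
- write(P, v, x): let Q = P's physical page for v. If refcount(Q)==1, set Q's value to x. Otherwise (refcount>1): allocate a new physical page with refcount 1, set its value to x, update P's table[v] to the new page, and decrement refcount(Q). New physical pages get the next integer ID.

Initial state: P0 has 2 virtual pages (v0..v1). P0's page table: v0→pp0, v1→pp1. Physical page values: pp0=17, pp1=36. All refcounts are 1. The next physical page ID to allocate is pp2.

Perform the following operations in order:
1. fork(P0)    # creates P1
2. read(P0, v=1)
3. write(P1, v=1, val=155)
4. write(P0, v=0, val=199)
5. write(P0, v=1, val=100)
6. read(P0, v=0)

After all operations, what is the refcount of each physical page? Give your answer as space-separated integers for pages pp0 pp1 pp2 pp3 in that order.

Op 1: fork(P0) -> P1. 2 ppages; refcounts: pp0:2 pp1:2
Op 2: read(P0, v1) -> 36. No state change.
Op 3: write(P1, v1, 155). refcount(pp1)=2>1 -> COPY to pp2. 3 ppages; refcounts: pp0:2 pp1:1 pp2:1
Op 4: write(P0, v0, 199). refcount(pp0)=2>1 -> COPY to pp3. 4 ppages; refcounts: pp0:1 pp1:1 pp2:1 pp3:1
Op 5: write(P0, v1, 100). refcount(pp1)=1 -> write in place. 4 ppages; refcounts: pp0:1 pp1:1 pp2:1 pp3:1
Op 6: read(P0, v0) -> 199. No state change.

Answer: 1 1 1 1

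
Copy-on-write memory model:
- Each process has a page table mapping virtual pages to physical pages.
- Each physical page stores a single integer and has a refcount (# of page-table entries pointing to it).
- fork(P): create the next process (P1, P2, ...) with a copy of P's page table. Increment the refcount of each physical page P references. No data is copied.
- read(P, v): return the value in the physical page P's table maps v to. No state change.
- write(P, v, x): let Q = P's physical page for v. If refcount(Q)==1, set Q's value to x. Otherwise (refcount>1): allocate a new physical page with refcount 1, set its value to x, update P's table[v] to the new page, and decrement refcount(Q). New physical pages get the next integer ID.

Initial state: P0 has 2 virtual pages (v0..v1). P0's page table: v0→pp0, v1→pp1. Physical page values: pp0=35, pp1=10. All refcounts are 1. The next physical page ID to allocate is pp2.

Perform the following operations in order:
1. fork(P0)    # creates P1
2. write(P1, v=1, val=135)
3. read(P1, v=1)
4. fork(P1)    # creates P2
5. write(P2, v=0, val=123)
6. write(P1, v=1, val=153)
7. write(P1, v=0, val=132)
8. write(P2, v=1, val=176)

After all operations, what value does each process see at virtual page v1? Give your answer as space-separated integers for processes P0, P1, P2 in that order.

Op 1: fork(P0) -> P1. 2 ppages; refcounts: pp0:2 pp1:2
Op 2: write(P1, v1, 135). refcount(pp1)=2>1 -> COPY to pp2. 3 ppages; refcounts: pp0:2 pp1:1 pp2:1
Op 3: read(P1, v1) -> 135. No state change.
Op 4: fork(P1) -> P2. 3 ppages; refcounts: pp0:3 pp1:1 pp2:2
Op 5: write(P2, v0, 123). refcount(pp0)=3>1 -> COPY to pp3. 4 ppages; refcounts: pp0:2 pp1:1 pp2:2 pp3:1
Op 6: write(P1, v1, 153). refcount(pp2)=2>1 -> COPY to pp4. 5 ppages; refcounts: pp0:2 pp1:1 pp2:1 pp3:1 pp4:1
Op 7: write(P1, v0, 132). refcount(pp0)=2>1 -> COPY to pp5. 6 ppages; refcounts: pp0:1 pp1:1 pp2:1 pp3:1 pp4:1 pp5:1
Op 8: write(P2, v1, 176). refcount(pp2)=1 -> write in place. 6 ppages; refcounts: pp0:1 pp1:1 pp2:1 pp3:1 pp4:1 pp5:1
P0: v1 -> pp1 = 10
P1: v1 -> pp4 = 153
P2: v1 -> pp2 = 176

Answer: 10 153 176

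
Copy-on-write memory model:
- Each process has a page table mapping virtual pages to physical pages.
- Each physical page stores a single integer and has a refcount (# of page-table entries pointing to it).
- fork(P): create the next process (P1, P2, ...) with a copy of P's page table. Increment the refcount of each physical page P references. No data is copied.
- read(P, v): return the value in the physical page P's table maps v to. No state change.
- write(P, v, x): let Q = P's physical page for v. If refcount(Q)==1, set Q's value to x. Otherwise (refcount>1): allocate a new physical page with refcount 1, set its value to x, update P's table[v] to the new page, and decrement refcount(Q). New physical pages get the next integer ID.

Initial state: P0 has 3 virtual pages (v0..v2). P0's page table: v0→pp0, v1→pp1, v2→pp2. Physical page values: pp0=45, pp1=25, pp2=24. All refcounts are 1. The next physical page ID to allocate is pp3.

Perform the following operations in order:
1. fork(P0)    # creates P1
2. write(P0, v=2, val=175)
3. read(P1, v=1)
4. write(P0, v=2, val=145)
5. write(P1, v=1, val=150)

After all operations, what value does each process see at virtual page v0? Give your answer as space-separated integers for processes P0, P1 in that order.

Op 1: fork(P0) -> P1. 3 ppages; refcounts: pp0:2 pp1:2 pp2:2
Op 2: write(P0, v2, 175). refcount(pp2)=2>1 -> COPY to pp3. 4 ppages; refcounts: pp0:2 pp1:2 pp2:1 pp3:1
Op 3: read(P1, v1) -> 25. No state change.
Op 4: write(P0, v2, 145). refcount(pp3)=1 -> write in place. 4 ppages; refcounts: pp0:2 pp1:2 pp2:1 pp3:1
Op 5: write(P1, v1, 150). refcount(pp1)=2>1 -> COPY to pp4. 5 ppages; refcounts: pp0:2 pp1:1 pp2:1 pp3:1 pp4:1
P0: v0 -> pp0 = 45
P1: v0 -> pp0 = 45

Answer: 45 45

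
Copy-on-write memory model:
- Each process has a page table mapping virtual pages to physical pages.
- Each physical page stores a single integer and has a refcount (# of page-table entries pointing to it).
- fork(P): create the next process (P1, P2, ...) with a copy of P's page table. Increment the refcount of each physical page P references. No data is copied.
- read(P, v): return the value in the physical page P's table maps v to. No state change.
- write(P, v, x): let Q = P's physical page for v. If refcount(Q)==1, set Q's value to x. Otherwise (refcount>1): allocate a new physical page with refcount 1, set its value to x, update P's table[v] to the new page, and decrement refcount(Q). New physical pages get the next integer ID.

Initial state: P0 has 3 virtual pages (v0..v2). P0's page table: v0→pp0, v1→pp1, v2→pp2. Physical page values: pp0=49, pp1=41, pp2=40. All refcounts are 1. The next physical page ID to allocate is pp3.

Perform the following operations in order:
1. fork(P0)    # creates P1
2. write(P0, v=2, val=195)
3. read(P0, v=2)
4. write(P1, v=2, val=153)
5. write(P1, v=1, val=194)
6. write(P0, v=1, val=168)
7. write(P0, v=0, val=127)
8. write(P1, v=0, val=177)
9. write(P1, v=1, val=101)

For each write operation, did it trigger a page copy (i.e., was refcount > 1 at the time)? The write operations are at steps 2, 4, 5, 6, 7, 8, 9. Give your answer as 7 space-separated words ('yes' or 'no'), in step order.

Op 1: fork(P0) -> P1. 3 ppages; refcounts: pp0:2 pp1:2 pp2:2
Op 2: write(P0, v2, 195). refcount(pp2)=2>1 -> COPY to pp3. 4 ppages; refcounts: pp0:2 pp1:2 pp2:1 pp3:1
Op 3: read(P0, v2) -> 195. No state change.
Op 4: write(P1, v2, 153). refcount(pp2)=1 -> write in place. 4 ppages; refcounts: pp0:2 pp1:2 pp2:1 pp3:1
Op 5: write(P1, v1, 194). refcount(pp1)=2>1 -> COPY to pp4. 5 ppages; refcounts: pp0:2 pp1:1 pp2:1 pp3:1 pp4:1
Op 6: write(P0, v1, 168). refcount(pp1)=1 -> write in place. 5 ppages; refcounts: pp0:2 pp1:1 pp2:1 pp3:1 pp4:1
Op 7: write(P0, v0, 127). refcount(pp0)=2>1 -> COPY to pp5. 6 ppages; refcounts: pp0:1 pp1:1 pp2:1 pp3:1 pp4:1 pp5:1
Op 8: write(P1, v0, 177). refcount(pp0)=1 -> write in place. 6 ppages; refcounts: pp0:1 pp1:1 pp2:1 pp3:1 pp4:1 pp5:1
Op 9: write(P1, v1, 101). refcount(pp4)=1 -> write in place. 6 ppages; refcounts: pp0:1 pp1:1 pp2:1 pp3:1 pp4:1 pp5:1

yes no yes no yes no no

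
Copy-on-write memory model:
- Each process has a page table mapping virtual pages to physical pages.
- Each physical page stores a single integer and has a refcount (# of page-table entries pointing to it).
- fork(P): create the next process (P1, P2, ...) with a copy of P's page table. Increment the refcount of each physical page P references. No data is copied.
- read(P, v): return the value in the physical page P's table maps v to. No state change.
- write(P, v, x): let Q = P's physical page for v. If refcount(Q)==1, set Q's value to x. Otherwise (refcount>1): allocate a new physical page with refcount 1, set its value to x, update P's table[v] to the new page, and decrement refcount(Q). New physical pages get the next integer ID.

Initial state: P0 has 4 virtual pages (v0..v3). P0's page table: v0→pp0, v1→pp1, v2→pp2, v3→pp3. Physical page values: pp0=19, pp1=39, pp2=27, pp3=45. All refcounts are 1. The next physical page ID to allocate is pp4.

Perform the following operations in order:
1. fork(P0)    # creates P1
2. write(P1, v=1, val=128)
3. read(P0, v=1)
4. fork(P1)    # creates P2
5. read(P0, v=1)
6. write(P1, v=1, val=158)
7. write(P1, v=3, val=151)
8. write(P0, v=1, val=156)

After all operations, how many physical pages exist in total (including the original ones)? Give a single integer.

Answer: 7

Derivation:
Op 1: fork(P0) -> P1. 4 ppages; refcounts: pp0:2 pp1:2 pp2:2 pp3:2
Op 2: write(P1, v1, 128). refcount(pp1)=2>1 -> COPY to pp4. 5 ppages; refcounts: pp0:2 pp1:1 pp2:2 pp3:2 pp4:1
Op 3: read(P0, v1) -> 39. No state change.
Op 4: fork(P1) -> P2. 5 ppages; refcounts: pp0:3 pp1:1 pp2:3 pp3:3 pp4:2
Op 5: read(P0, v1) -> 39. No state change.
Op 6: write(P1, v1, 158). refcount(pp4)=2>1 -> COPY to pp5. 6 ppages; refcounts: pp0:3 pp1:1 pp2:3 pp3:3 pp4:1 pp5:1
Op 7: write(P1, v3, 151). refcount(pp3)=3>1 -> COPY to pp6. 7 ppages; refcounts: pp0:3 pp1:1 pp2:3 pp3:2 pp4:1 pp5:1 pp6:1
Op 8: write(P0, v1, 156). refcount(pp1)=1 -> write in place. 7 ppages; refcounts: pp0:3 pp1:1 pp2:3 pp3:2 pp4:1 pp5:1 pp6:1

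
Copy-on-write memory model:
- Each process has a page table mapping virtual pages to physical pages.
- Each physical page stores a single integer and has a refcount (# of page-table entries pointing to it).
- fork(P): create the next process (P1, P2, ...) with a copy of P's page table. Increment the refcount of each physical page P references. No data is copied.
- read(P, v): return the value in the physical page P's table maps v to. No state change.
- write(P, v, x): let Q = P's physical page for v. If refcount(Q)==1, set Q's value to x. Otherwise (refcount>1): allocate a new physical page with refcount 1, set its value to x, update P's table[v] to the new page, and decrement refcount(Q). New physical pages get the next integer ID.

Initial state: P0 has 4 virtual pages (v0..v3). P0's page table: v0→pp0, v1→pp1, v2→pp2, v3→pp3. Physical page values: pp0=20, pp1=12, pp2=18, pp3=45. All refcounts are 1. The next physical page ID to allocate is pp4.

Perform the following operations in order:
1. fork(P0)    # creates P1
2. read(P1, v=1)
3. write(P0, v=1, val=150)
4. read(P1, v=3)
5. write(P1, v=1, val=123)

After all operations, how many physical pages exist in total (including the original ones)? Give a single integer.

Op 1: fork(P0) -> P1. 4 ppages; refcounts: pp0:2 pp1:2 pp2:2 pp3:2
Op 2: read(P1, v1) -> 12. No state change.
Op 3: write(P0, v1, 150). refcount(pp1)=2>1 -> COPY to pp4. 5 ppages; refcounts: pp0:2 pp1:1 pp2:2 pp3:2 pp4:1
Op 4: read(P1, v3) -> 45. No state change.
Op 5: write(P1, v1, 123). refcount(pp1)=1 -> write in place. 5 ppages; refcounts: pp0:2 pp1:1 pp2:2 pp3:2 pp4:1

Answer: 5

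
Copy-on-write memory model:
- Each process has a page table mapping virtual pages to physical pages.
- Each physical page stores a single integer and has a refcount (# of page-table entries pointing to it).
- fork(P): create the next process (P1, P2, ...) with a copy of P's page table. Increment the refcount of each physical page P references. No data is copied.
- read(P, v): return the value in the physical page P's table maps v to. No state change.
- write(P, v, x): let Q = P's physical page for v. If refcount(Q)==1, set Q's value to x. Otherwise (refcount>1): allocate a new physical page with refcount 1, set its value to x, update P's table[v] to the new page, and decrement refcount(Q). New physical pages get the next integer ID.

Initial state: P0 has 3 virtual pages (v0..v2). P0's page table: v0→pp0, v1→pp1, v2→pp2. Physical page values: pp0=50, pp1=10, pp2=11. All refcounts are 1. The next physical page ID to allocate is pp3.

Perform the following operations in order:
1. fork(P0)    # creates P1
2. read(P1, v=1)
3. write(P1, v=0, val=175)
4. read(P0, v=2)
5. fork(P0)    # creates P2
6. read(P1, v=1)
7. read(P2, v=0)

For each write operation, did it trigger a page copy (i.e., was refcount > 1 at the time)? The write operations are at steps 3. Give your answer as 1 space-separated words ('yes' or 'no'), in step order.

Op 1: fork(P0) -> P1. 3 ppages; refcounts: pp0:2 pp1:2 pp2:2
Op 2: read(P1, v1) -> 10. No state change.
Op 3: write(P1, v0, 175). refcount(pp0)=2>1 -> COPY to pp3. 4 ppages; refcounts: pp0:1 pp1:2 pp2:2 pp3:1
Op 4: read(P0, v2) -> 11. No state change.
Op 5: fork(P0) -> P2. 4 ppages; refcounts: pp0:2 pp1:3 pp2:3 pp3:1
Op 6: read(P1, v1) -> 10. No state change.
Op 7: read(P2, v0) -> 50. No state change.

yes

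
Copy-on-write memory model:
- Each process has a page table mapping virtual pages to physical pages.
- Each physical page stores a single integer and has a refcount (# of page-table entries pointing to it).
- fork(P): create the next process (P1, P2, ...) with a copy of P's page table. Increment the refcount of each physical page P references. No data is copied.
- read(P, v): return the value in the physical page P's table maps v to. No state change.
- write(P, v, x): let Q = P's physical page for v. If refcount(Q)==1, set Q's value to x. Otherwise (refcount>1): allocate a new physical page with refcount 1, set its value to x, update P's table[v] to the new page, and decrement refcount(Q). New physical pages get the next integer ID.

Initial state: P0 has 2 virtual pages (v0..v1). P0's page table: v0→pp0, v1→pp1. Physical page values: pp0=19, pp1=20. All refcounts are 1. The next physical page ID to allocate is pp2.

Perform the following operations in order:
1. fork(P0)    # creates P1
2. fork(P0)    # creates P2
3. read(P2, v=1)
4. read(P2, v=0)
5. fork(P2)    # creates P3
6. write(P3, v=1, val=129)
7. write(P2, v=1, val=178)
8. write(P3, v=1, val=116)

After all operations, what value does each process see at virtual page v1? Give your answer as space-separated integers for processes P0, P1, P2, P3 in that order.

Answer: 20 20 178 116

Derivation:
Op 1: fork(P0) -> P1. 2 ppages; refcounts: pp0:2 pp1:2
Op 2: fork(P0) -> P2. 2 ppages; refcounts: pp0:3 pp1:3
Op 3: read(P2, v1) -> 20. No state change.
Op 4: read(P2, v0) -> 19. No state change.
Op 5: fork(P2) -> P3. 2 ppages; refcounts: pp0:4 pp1:4
Op 6: write(P3, v1, 129). refcount(pp1)=4>1 -> COPY to pp2. 3 ppages; refcounts: pp0:4 pp1:3 pp2:1
Op 7: write(P2, v1, 178). refcount(pp1)=3>1 -> COPY to pp3. 4 ppages; refcounts: pp0:4 pp1:2 pp2:1 pp3:1
Op 8: write(P3, v1, 116). refcount(pp2)=1 -> write in place. 4 ppages; refcounts: pp0:4 pp1:2 pp2:1 pp3:1
P0: v1 -> pp1 = 20
P1: v1 -> pp1 = 20
P2: v1 -> pp3 = 178
P3: v1 -> pp2 = 116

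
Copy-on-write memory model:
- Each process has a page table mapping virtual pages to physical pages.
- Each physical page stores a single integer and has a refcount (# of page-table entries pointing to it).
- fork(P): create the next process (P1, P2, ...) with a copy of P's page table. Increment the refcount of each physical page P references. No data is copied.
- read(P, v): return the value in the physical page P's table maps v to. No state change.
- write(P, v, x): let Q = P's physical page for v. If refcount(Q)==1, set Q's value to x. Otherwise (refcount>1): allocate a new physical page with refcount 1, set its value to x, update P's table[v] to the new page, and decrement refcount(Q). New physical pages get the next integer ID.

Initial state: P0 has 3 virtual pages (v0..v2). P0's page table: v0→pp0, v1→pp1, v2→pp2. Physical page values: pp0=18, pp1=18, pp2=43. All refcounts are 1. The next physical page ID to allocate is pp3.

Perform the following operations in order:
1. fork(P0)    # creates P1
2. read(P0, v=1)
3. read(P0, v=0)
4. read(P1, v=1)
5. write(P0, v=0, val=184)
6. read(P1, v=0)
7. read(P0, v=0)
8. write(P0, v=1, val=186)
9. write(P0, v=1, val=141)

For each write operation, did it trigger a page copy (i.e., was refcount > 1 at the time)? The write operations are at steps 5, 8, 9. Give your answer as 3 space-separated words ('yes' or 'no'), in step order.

Op 1: fork(P0) -> P1. 3 ppages; refcounts: pp0:2 pp1:2 pp2:2
Op 2: read(P0, v1) -> 18. No state change.
Op 3: read(P0, v0) -> 18. No state change.
Op 4: read(P1, v1) -> 18. No state change.
Op 5: write(P0, v0, 184). refcount(pp0)=2>1 -> COPY to pp3. 4 ppages; refcounts: pp0:1 pp1:2 pp2:2 pp3:1
Op 6: read(P1, v0) -> 18. No state change.
Op 7: read(P0, v0) -> 184. No state change.
Op 8: write(P0, v1, 186). refcount(pp1)=2>1 -> COPY to pp4. 5 ppages; refcounts: pp0:1 pp1:1 pp2:2 pp3:1 pp4:1
Op 9: write(P0, v1, 141). refcount(pp4)=1 -> write in place. 5 ppages; refcounts: pp0:1 pp1:1 pp2:2 pp3:1 pp4:1

yes yes no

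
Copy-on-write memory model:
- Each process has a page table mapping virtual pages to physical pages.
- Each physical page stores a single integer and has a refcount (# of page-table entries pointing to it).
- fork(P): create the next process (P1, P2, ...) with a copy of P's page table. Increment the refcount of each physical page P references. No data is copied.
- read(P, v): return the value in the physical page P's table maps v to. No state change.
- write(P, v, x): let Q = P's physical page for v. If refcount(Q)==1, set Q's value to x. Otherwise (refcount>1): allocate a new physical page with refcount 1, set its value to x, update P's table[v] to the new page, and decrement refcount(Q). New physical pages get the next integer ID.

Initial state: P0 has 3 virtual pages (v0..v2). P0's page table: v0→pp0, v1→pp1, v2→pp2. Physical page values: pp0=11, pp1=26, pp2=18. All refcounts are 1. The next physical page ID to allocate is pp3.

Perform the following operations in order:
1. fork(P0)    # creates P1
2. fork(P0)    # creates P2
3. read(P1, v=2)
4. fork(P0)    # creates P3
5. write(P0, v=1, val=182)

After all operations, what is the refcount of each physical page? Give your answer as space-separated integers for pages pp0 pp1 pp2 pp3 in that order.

Op 1: fork(P0) -> P1. 3 ppages; refcounts: pp0:2 pp1:2 pp2:2
Op 2: fork(P0) -> P2. 3 ppages; refcounts: pp0:3 pp1:3 pp2:3
Op 3: read(P1, v2) -> 18. No state change.
Op 4: fork(P0) -> P3. 3 ppages; refcounts: pp0:4 pp1:4 pp2:4
Op 5: write(P0, v1, 182). refcount(pp1)=4>1 -> COPY to pp3. 4 ppages; refcounts: pp0:4 pp1:3 pp2:4 pp3:1

Answer: 4 3 4 1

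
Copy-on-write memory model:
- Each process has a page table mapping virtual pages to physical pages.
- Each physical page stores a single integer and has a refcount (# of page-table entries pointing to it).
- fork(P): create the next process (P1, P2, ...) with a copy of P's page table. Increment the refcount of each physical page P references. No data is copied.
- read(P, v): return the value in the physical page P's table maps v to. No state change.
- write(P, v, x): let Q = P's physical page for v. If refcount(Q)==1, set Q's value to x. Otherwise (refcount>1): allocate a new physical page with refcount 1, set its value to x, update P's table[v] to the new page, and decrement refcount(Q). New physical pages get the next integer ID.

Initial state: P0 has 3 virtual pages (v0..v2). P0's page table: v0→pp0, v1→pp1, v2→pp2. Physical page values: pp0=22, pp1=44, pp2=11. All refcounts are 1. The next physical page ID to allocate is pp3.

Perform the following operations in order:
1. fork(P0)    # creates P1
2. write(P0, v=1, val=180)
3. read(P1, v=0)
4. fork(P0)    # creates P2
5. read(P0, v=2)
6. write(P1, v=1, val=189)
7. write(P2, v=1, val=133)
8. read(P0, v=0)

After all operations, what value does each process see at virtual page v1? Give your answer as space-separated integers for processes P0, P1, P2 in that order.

Answer: 180 189 133

Derivation:
Op 1: fork(P0) -> P1. 3 ppages; refcounts: pp0:2 pp1:2 pp2:2
Op 2: write(P0, v1, 180). refcount(pp1)=2>1 -> COPY to pp3. 4 ppages; refcounts: pp0:2 pp1:1 pp2:2 pp3:1
Op 3: read(P1, v0) -> 22. No state change.
Op 4: fork(P0) -> P2. 4 ppages; refcounts: pp0:3 pp1:1 pp2:3 pp3:2
Op 5: read(P0, v2) -> 11. No state change.
Op 6: write(P1, v1, 189). refcount(pp1)=1 -> write in place. 4 ppages; refcounts: pp0:3 pp1:1 pp2:3 pp3:2
Op 7: write(P2, v1, 133). refcount(pp3)=2>1 -> COPY to pp4. 5 ppages; refcounts: pp0:3 pp1:1 pp2:3 pp3:1 pp4:1
Op 8: read(P0, v0) -> 22. No state change.
P0: v1 -> pp3 = 180
P1: v1 -> pp1 = 189
P2: v1 -> pp4 = 133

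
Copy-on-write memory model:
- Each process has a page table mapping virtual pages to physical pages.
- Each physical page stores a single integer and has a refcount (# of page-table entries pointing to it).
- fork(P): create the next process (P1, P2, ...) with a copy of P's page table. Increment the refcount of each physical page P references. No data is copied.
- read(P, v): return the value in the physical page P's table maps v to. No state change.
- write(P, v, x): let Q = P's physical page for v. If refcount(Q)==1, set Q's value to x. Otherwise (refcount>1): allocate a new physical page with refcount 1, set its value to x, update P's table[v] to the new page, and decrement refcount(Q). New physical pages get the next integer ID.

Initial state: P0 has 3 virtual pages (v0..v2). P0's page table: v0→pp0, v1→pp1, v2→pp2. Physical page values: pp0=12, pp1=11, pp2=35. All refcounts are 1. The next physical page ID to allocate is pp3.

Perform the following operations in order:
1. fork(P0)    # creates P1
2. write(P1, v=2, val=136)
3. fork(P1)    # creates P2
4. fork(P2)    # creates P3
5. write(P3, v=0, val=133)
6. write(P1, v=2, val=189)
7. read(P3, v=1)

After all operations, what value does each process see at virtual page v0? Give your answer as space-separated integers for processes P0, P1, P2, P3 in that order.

Op 1: fork(P0) -> P1. 3 ppages; refcounts: pp0:2 pp1:2 pp2:2
Op 2: write(P1, v2, 136). refcount(pp2)=2>1 -> COPY to pp3. 4 ppages; refcounts: pp0:2 pp1:2 pp2:1 pp3:1
Op 3: fork(P1) -> P2. 4 ppages; refcounts: pp0:3 pp1:3 pp2:1 pp3:2
Op 4: fork(P2) -> P3. 4 ppages; refcounts: pp0:4 pp1:4 pp2:1 pp3:3
Op 5: write(P3, v0, 133). refcount(pp0)=4>1 -> COPY to pp4. 5 ppages; refcounts: pp0:3 pp1:4 pp2:1 pp3:3 pp4:1
Op 6: write(P1, v2, 189). refcount(pp3)=3>1 -> COPY to pp5. 6 ppages; refcounts: pp0:3 pp1:4 pp2:1 pp3:2 pp4:1 pp5:1
Op 7: read(P3, v1) -> 11. No state change.
P0: v0 -> pp0 = 12
P1: v0 -> pp0 = 12
P2: v0 -> pp0 = 12
P3: v0 -> pp4 = 133

Answer: 12 12 12 133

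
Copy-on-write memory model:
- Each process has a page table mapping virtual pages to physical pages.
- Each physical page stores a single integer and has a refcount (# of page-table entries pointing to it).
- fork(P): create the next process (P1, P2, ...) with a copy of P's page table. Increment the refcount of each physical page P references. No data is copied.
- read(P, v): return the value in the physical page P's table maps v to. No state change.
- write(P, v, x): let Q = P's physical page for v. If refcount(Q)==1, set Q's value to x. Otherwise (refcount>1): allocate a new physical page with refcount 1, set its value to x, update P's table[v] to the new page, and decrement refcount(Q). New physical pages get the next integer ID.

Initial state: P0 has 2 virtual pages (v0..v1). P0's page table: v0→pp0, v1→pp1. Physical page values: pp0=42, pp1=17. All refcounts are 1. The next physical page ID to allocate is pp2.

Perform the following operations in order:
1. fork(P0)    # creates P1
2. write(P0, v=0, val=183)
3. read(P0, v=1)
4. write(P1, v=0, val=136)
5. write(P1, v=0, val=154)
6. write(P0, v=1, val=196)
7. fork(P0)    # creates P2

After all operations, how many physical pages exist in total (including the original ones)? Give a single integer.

Op 1: fork(P0) -> P1. 2 ppages; refcounts: pp0:2 pp1:2
Op 2: write(P0, v0, 183). refcount(pp0)=2>1 -> COPY to pp2. 3 ppages; refcounts: pp0:1 pp1:2 pp2:1
Op 3: read(P0, v1) -> 17. No state change.
Op 4: write(P1, v0, 136). refcount(pp0)=1 -> write in place. 3 ppages; refcounts: pp0:1 pp1:2 pp2:1
Op 5: write(P1, v0, 154). refcount(pp0)=1 -> write in place. 3 ppages; refcounts: pp0:1 pp1:2 pp2:1
Op 6: write(P0, v1, 196). refcount(pp1)=2>1 -> COPY to pp3. 4 ppages; refcounts: pp0:1 pp1:1 pp2:1 pp3:1
Op 7: fork(P0) -> P2. 4 ppages; refcounts: pp0:1 pp1:1 pp2:2 pp3:2

Answer: 4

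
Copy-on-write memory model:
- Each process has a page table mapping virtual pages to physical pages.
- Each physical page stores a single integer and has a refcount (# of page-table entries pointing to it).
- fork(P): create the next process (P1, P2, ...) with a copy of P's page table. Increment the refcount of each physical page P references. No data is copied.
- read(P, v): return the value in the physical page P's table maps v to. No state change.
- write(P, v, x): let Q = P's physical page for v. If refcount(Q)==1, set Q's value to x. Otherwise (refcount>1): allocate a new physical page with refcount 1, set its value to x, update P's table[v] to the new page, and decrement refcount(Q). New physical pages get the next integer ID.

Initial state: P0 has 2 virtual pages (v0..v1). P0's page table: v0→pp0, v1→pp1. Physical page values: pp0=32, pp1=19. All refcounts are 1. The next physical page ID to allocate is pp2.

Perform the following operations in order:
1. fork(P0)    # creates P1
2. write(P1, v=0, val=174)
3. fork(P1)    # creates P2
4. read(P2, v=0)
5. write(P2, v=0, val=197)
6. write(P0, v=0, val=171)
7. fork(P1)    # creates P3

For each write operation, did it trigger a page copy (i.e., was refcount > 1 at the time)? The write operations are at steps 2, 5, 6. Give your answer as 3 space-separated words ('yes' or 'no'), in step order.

Op 1: fork(P0) -> P1. 2 ppages; refcounts: pp0:2 pp1:2
Op 2: write(P1, v0, 174). refcount(pp0)=2>1 -> COPY to pp2. 3 ppages; refcounts: pp0:1 pp1:2 pp2:1
Op 3: fork(P1) -> P2. 3 ppages; refcounts: pp0:1 pp1:3 pp2:2
Op 4: read(P2, v0) -> 174. No state change.
Op 5: write(P2, v0, 197). refcount(pp2)=2>1 -> COPY to pp3. 4 ppages; refcounts: pp0:1 pp1:3 pp2:1 pp3:1
Op 6: write(P0, v0, 171). refcount(pp0)=1 -> write in place. 4 ppages; refcounts: pp0:1 pp1:3 pp2:1 pp3:1
Op 7: fork(P1) -> P3. 4 ppages; refcounts: pp0:1 pp1:4 pp2:2 pp3:1

yes yes no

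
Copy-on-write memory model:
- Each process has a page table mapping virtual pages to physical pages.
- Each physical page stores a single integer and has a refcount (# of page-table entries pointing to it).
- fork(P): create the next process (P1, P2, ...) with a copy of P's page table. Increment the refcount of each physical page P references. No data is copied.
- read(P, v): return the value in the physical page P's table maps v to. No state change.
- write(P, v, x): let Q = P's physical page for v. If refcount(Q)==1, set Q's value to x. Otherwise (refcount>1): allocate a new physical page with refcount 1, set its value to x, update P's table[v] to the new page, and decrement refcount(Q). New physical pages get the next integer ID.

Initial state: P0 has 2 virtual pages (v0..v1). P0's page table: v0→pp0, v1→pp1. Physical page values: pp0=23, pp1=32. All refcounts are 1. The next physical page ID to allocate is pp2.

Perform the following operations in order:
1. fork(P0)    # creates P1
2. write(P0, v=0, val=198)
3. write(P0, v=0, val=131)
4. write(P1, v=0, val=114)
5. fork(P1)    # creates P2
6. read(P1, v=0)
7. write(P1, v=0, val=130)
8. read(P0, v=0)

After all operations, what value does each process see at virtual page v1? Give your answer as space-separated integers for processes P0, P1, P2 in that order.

Op 1: fork(P0) -> P1. 2 ppages; refcounts: pp0:2 pp1:2
Op 2: write(P0, v0, 198). refcount(pp0)=2>1 -> COPY to pp2. 3 ppages; refcounts: pp0:1 pp1:2 pp2:1
Op 3: write(P0, v0, 131). refcount(pp2)=1 -> write in place. 3 ppages; refcounts: pp0:1 pp1:2 pp2:1
Op 4: write(P1, v0, 114). refcount(pp0)=1 -> write in place. 3 ppages; refcounts: pp0:1 pp1:2 pp2:1
Op 5: fork(P1) -> P2. 3 ppages; refcounts: pp0:2 pp1:3 pp2:1
Op 6: read(P1, v0) -> 114. No state change.
Op 7: write(P1, v0, 130). refcount(pp0)=2>1 -> COPY to pp3. 4 ppages; refcounts: pp0:1 pp1:3 pp2:1 pp3:1
Op 8: read(P0, v0) -> 131. No state change.
P0: v1 -> pp1 = 32
P1: v1 -> pp1 = 32
P2: v1 -> pp1 = 32

Answer: 32 32 32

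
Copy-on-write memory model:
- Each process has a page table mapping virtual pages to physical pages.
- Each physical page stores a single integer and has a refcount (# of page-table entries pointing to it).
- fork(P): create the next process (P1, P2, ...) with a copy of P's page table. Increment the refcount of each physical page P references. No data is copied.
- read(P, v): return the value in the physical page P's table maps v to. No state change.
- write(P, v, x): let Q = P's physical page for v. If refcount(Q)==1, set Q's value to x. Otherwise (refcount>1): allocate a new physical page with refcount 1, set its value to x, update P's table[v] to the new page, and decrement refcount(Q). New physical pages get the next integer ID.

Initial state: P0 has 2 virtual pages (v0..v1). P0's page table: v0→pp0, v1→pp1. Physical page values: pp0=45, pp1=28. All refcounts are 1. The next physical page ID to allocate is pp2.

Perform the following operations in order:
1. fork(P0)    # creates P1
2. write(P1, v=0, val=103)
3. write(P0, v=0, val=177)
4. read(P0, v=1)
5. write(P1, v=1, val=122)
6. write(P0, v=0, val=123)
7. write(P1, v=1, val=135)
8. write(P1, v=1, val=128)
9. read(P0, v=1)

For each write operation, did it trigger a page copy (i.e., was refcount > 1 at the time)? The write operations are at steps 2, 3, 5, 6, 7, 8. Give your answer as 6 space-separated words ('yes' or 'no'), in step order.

Op 1: fork(P0) -> P1. 2 ppages; refcounts: pp0:2 pp1:2
Op 2: write(P1, v0, 103). refcount(pp0)=2>1 -> COPY to pp2. 3 ppages; refcounts: pp0:1 pp1:2 pp2:1
Op 3: write(P0, v0, 177). refcount(pp0)=1 -> write in place. 3 ppages; refcounts: pp0:1 pp1:2 pp2:1
Op 4: read(P0, v1) -> 28. No state change.
Op 5: write(P1, v1, 122). refcount(pp1)=2>1 -> COPY to pp3. 4 ppages; refcounts: pp0:1 pp1:1 pp2:1 pp3:1
Op 6: write(P0, v0, 123). refcount(pp0)=1 -> write in place. 4 ppages; refcounts: pp0:1 pp1:1 pp2:1 pp3:1
Op 7: write(P1, v1, 135). refcount(pp3)=1 -> write in place. 4 ppages; refcounts: pp0:1 pp1:1 pp2:1 pp3:1
Op 8: write(P1, v1, 128). refcount(pp3)=1 -> write in place. 4 ppages; refcounts: pp0:1 pp1:1 pp2:1 pp3:1
Op 9: read(P0, v1) -> 28. No state change.

yes no yes no no no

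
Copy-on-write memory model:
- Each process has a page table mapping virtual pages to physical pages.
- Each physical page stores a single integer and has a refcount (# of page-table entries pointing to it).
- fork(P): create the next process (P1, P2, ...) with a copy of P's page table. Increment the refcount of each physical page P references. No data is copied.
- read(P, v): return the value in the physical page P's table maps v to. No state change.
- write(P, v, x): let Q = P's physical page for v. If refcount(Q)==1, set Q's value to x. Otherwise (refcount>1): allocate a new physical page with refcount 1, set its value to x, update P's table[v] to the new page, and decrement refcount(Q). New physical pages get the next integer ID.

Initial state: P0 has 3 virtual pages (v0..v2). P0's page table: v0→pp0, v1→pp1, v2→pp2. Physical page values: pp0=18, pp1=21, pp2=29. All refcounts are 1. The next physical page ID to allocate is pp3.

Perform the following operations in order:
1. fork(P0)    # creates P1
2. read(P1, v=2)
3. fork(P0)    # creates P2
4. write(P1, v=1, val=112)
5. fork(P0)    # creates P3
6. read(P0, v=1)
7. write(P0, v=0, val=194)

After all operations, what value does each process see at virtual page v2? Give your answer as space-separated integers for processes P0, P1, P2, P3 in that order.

Answer: 29 29 29 29

Derivation:
Op 1: fork(P0) -> P1. 3 ppages; refcounts: pp0:2 pp1:2 pp2:2
Op 2: read(P1, v2) -> 29. No state change.
Op 3: fork(P0) -> P2. 3 ppages; refcounts: pp0:3 pp1:3 pp2:3
Op 4: write(P1, v1, 112). refcount(pp1)=3>1 -> COPY to pp3. 4 ppages; refcounts: pp0:3 pp1:2 pp2:3 pp3:1
Op 5: fork(P0) -> P3. 4 ppages; refcounts: pp0:4 pp1:3 pp2:4 pp3:1
Op 6: read(P0, v1) -> 21. No state change.
Op 7: write(P0, v0, 194). refcount(pp0)=4>1 -> COPY to pp4. 5 ppages; refcounts: pp0:3 pp1:3 pp2:4 pp3:1 pp4:1
P0: v2 -> pp2 = 29
P1: v2 -> pp2 = 29
P2: v2 -> pp2 = 29
P3: v2 -> pp2 = 29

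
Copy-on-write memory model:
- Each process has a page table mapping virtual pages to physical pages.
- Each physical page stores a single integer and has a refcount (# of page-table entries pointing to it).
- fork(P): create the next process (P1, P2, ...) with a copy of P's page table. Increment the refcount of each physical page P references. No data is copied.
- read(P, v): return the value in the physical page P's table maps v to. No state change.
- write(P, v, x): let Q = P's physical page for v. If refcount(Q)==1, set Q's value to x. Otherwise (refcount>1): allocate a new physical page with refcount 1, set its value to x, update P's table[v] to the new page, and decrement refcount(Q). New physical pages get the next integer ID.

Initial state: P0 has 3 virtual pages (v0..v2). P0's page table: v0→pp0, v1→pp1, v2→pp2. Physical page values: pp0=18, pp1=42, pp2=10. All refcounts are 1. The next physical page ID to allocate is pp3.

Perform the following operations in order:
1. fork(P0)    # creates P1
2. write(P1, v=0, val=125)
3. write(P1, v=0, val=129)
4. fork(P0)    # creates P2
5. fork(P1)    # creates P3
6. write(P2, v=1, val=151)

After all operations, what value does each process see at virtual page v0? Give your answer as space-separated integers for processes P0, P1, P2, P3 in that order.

Answer: 18 129 18 129

Derivation:
Op 1: fork(P0) -> P1. 3 ppages; refcounts: pp0:2 pp1:2 pp2:2
Op 2: write(P1, v0, 125). refcount(pp0)=2>1 -> COPY to pp3. 4 ppages; refcounts: pp0:1 pp1:2 pp2:2 pp3:1
Op 3: write(P1, v0, 129). refcount(pp3)=1 -> write in place. 4 ppages; refcounts: pp0:1 pp1:2 pp2:2 pp3:1
Op 4: fork(P0) -> P2. 4 ppages; refcounts: pp0:2 pp1:3 pp2:3 pp3:1
Op 5: fork(P1) -> P3. 4 ppages; refcounts: pp0:2 pp1:4 pp2:4 pp3:2
Op 6: write(P2, v1, 151). refcount(pp1)=4>1 -> COPY to pp4. 5 ppages; refcounts: pp0:2 pp1:3 pp2:4 pp3:2 pp4:1
P0: v0 -> pp0 = 18
P1: v0 -> pp3 = 129
P2: v0 -> pp0 = 18
P3: v0 -> pp3 = 129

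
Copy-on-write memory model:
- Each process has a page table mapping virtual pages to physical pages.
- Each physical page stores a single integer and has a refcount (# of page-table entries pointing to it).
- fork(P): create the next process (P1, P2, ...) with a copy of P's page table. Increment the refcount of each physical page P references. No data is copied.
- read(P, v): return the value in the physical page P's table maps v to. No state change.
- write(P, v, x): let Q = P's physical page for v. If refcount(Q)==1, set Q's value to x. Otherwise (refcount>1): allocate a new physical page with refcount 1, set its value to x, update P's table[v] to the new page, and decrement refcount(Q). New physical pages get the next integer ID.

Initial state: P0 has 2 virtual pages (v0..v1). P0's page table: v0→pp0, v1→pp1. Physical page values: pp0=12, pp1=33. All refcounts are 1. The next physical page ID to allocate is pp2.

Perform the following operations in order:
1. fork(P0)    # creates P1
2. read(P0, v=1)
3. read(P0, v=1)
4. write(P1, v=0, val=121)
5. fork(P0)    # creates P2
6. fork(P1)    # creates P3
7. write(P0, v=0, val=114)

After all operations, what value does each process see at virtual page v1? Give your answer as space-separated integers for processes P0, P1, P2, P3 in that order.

Answer: 33 33 33 33

Derivation:
Op 1: fork(P0) -> P1. 2 ppages; refcounts: pp0:2 pp1:2
Op 2: read(P0, v1) -> 33. No state change.
Op 3: read(P0, v1) -> 33. No state change.
Op 4: write(P1, v0, 121). refcount(pp0)=2>1 -> COPY to pp2. 3 ppages; refcounts: pp0:1 pp1:2 pp2:1
Op 5: fork(P0) -> P2. 3 ppages; refcounts: pp0:2 pp1:3 pp2:1
Op 6: fork(P1) -> P3. 3 ppages; refcounts: pp0:2 pp1:4 pp2:2
Op 7: write(P0, v0, 114). refcount(pp0)=2>1 -> COPY to pp3. 4 ppages; refcounts: pp0:1 pp1:4 pp2:2 pp3:1
P0: v1 -> pp1 = 33
P1: v1 -> pp1 = 33
P2: v1 -> pp1 = 33
P3: v1 -> pp1 = 33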